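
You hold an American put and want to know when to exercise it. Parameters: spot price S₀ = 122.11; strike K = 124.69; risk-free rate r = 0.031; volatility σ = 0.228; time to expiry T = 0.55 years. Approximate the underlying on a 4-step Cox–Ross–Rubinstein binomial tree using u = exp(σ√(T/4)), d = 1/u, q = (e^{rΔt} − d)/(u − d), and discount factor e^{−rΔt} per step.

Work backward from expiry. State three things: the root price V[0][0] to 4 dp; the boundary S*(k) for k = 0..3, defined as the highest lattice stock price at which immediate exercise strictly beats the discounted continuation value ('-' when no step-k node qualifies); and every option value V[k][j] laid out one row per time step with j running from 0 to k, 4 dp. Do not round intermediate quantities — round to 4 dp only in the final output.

params: Δt=0.13750 u=1.08822 d=0.91893 q=0.50411 e^(-rΔt)=0.99575
t_4 payoffs: 37.6173 21.5762 2.5800 0.0000 0.0000
t_3: node(3,0) S=94.7544 payoff=29.9356 vs cont=29.4052 → 29.9356 [stop]  node(3,1) S=112.2106 payoff=12.4794 vs cont=11.9490 → 12.4794 [stop]  node(3,2) S=132.8827 payoff=0.0000 vs cont=1.2740 → 1.2740 [wait]  node(3,3) S=157.3632 payoff=0.0000 vs cont=0.0000 → 0.0000 [wait]  ⇒ S*(3)=112.2106
t_2: node(2,0) S=103.1138 payoff=21.5762 vs cont=21.0459 → 21.5762 [stop]  node(2,1) S=122.1100 payoff=2.5800 vs cont=6.8016 → 6.8016 [wait]  node(2,2) S=144.6058 payoff=0.0000 vs cont=0.6291 → 0.6291 [wait]  ⇒ S*(2)=103.1138
t_1: node(1,0) S=112.2106 payoff=12.4794 vs cont=14.0681 → 14.0681 [wait]  node(1,1) S=132.8827 payoff=0.0000 vs cont=3.6743 → 3.6743 [wait]  ⇒ S*(1)=-
t_0: node(0,0) S=122.1100 payoff=2.5800 vs cont=8.7909 → 8.7909 [wait]  ⇒ S*(0)=-

price = 8.7909
boundary = - - 103.1138 112.2106
tree:
8.7909
14.0681 3.6743
21.5762 6.8016 0.6291
29.9356 12.4794 1.2740 0.0000
37.6173 21.5762 2.5800 0.0000 0.0000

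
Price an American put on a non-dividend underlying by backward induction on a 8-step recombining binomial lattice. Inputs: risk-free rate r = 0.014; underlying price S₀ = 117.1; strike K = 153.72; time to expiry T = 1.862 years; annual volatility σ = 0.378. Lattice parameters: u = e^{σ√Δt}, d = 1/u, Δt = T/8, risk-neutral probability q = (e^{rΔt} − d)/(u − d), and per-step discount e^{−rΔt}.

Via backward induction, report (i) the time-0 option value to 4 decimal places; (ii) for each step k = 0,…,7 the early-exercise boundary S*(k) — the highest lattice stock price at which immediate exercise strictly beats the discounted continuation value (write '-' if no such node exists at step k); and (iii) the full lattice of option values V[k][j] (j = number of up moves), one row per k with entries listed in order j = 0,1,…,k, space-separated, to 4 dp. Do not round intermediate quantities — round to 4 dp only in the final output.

Δt=0.23275, u=1.20005, d=0.83330, q=0.46343, disc=e^(-rΔt)=0.99675
k=8 terminal: V=max(K-S,0) → 126.4953 114.5132 97.2575 72.4073 36.6200 0.0000 0.0000 0.0000 0.0000
k=7: j=0 S=32.6710 intr=121.0490 cont=120.5489 V=121.0490[EX]; j=1 S=47.0501 intr=106.6699 cont=106.1698 V=106.6699[EX]; j=2 S=67.7578 intr=85.9622 cont=85.4621 V=85.9622[EX]; j=3 S=97.5793 intr=56.1407 cont=55.6406 V=56.1407[EX]; j=4 S=140.5258 intr=13.1942 cont=19.5851 V=19.5851[hold]; j=5 S=202.3739 intr=0.0000 cont=0.0000 V=0.0000[hold]; j=6 S=291.4426 intr=0.0000 cont=0.0000 V=0.0000[hold]; j=7 S=419.7121 intr=0.0000 cont=0.0000 V=0.0000[hold]  S*(7)=97.5793
k=6: j=0 S=39.2068 intr=114.5132 cont=114.0131 V=114.5132[EX]; j=1 S=56.4625 intr=97.2575 cont=96.7574 V=97.2575[EX]; j=2 S=81.3127 intr=72.4073 cont=71.9072 V=72.4073[EX]; j=3 S=117.1000 intr=36.6200 cont=39.0721 V=39.0721[hold]; j=4 S=168.6380 intr=0.0000 cont=10.4745 V=10.4745[hold]; j=5 S=242.8588 intr=0.0000 cont=0.0000 V=0.0000[hold]; j=6 S=349.7456 intr=0.0000 cont=0.0000 V=0.0000[hold]  S*(6)=81.3127
k=5: j=0 S=47.0501 intr=106.6699 cont=106.1698 V=106.6699[EX]; j=1 S=67.7578 intr=85.9622 cont=85.4621 V=85.9622[EX]; j=2 S=97.5793 intr=56.1407 cont=56.7733 V=56.7733[hold]; j=3 S=140.5258 intr=13.1942 cont=25.7350 V=25.7350[hold]; j=4 S=202.3739 intr=0.0000 cont=5.6020 V=5.6020[hold]; j=5 S=291.4426 intr=0.0000 cont=0.0000 V=0.0000[hold]  S*(5)=67.7578
k=4: j=0 S=56.4625 intr=97.2575 cont=96.7574 V=97.2575[EX]; j=1 S=81.3127 intr=72.4073 cont=72.1994 V=72.4073[EX]; j=2 S=117.1000 intr=36.6200 cont=42.2512 V=42.2512[hold]; j=3 S=168.6380 intr=0.0000 cont=16.3513 V=16.3513[hold]; j=4 S=242.8588 intr=0.0000 cont=2.9960 V=2.9960[hold]  S*(4)=81.3127
k=3: j=0 S=67.7578 intr=85.9622 cont=85.4621 V=85.9622[EX]; j=1 S=97.5793 intr=56.1407 cont=58.2418 V=58.2418[hold]; j=2 S=140.5258 intr=13.1942 cont=30.1499 V=30.1499[hold]; j=3 S=202.3739 intr=0.0000 cont=10.1289 V=10.1289[hold]  S*(3)=67.7578
k=2: j=0 S=81.3127 intr=72.4073 cont=72.8778 V=72.8778[hold]; j=1 S=117.1000 intr=36.6200 cont=45.0759 V=45.0759[hold]; j=2 S=168.6380 intr=0.0000 cont=20.8036 V=20.8036[hold]  S*(2)=-
k=1: j=0 S=97.5793 intr=56.1407 cont=59.7983 V=59.7983[hold]; j=1 S=140.5258 intr=13.1942 cont=33.7172 V=33.7172[hold]  S*(1)=-
k=0: j=0 S=117.1000 intr=36.6200 cont=47.5562 V=47.5562[hold]  S*(0)=-

price = 47.5562
boundary = - - - 67.7578 81.3127 67.7578 81.3127 97.5793
tree:
47.5562
59.7983 33.7172
72.8778 45.0759 20.8036
85.9622 58.2418 30.1499 10.1289
97.2575 72.4073 42.2512 16.3513 2.9960
106.6699 85.9622 56.7733 25.7350 5.6020 0.0000
114.5132 97.2575 72.4073 39.0721 10.4745 0.0000 0.0000
121.0490 106.6699 85.9622 56.1407 19.5851 0.0000 0.0000 0.0000
126.4953 114.5132 97.2575 72.4073 36.6200 0.0000 0.0000 0.0000 0.0000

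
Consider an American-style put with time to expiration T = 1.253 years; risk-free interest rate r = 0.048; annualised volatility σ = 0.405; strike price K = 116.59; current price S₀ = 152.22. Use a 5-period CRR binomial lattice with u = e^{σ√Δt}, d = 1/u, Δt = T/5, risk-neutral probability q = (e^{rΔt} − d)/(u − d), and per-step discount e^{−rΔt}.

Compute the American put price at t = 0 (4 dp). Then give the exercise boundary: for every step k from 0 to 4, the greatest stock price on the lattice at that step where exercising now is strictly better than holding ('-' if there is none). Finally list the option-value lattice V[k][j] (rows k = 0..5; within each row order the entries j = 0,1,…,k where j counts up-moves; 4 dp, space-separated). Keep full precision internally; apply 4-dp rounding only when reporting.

Δt=0.25060  u=1.22476  d=0.81649  q=0.47913  discount=0.98804
step 5 (expiry): payoffs max(K−S,0) = 61.3541 33.7345 0.0000 0.0000 0.0000 0.0000
step 4: (k=4,j=0): S=67.6505, (K−S)⁺=48.9395, hold=47.5454 ⇒ V=48.9395 exercise | (k=4,j=1): S=101.4779, (K−S)⁺=15.1121, hold=17.3613 ⇒ V=17.3613 continue | (k=4,j=2): S=152.2200, (K−S)⁺=0.0000, hold=0.0000 ⇒ V=0.0000 continue | (k=4,j=3): S=228.3347, (K−S)⁺=0.0000, hold=0.0000 ⇒ V=0.0000 continue | (k=4,j=4): S=342.5091, (K−S)⁺=0.0000, hold=0.0000 ⇒ V=0.0000 continue  boundary S*=67.6505
step 3: (k=3,j=0): S=82.8555, (K−S)⁺=33.7345, hold=33.4052 ⇒ V=33.7345 exercise | (k=3,j=1): S=124.2858, (K−S)⁺=0.0000, hold=8.9349 ⇒ V=8.9349 continue | (k=3,j=2): S=186.4326, (K−S)⁺=0.0000, hold=0.0000 ⇒ V=0.0000 continue | (k=3,j=3): S=279.6546, (K−S)⁺=0.0000, hold=0.0000 ⇒ V=0.0000 continue  boundary S*=82.8555
step 2: (k=2,j=0): S=101.4779, (K−S)⁺=15.1121, hold=21.5910 ⇒ V=21.5910 continue | (k=2,j=1): S=152.2200, (K−S)⁺=0.0000, hold=4.5983 ⇒ V=4.5983 continue | (k=2,j=2): S=228.3347, (K−S)⁺=0.0000, hold=0.0000 ⇒ V=0.0000 continue  boundary S*=-
step 1: (k=1,j=0): S=124.2858, (K−S)⁺=0.0000, hold=13.2885 ⇒ V=13.2885 continue | (k=1,j=1): S=186.4326, (K−S)⁺=0.0000, hold=2.3665 ⇒ V=2.3665 continue  boundary S*=-
step 0: (k=0,j=0): S=152.2200, (K−S)⁺=0.0000, hold=7.9591 ⇒ V=7.9591 continue  boundary S*=-

price = 7.9591
boundary = - - - 82.8555 67.6505
tree:
7.9591
13.2885 2.3665
21.5910 4.5983 0.0000
33.7345 8.9349 0.0000 0.0000
48.9395 17.3613 0.0000 0.0000 0.0000
61.3541 33.7345 0.0000 0.0000 0.0000 0.0000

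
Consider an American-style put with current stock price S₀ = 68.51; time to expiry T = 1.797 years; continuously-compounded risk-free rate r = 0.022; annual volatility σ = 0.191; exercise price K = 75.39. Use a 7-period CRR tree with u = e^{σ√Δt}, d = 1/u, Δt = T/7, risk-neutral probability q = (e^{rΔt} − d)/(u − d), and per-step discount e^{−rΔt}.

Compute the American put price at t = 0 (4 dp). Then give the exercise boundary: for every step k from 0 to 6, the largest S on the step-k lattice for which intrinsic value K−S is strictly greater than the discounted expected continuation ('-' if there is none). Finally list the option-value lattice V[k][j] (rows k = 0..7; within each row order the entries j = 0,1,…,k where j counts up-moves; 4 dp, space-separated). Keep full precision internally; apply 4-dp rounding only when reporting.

price = 9.7736
boundary = - - 56.4543 51.2470 56.4543 62.1907 68.5100
tree:
9.7736
13.8690 5.8695
18.9357 9.0591 2.8094
24.1430 13.4360 4.8712 0.8202
28.8699 18.9357 8.1968 1.6666 0.0000
33.1609 24.1430 13.1993 3.3861 0.0000 0.0000
37.0560 28.8699 18.9357 6.8800 0.0000 0.0000 0.0000
40.5919 33.1609 24.1430 13.1993 0.0000 0.0000 0.0000 0.0000

Δt=0.25671, u=1.10161, d=0.90776, q=0.50504, disc=e^(-rΔt)=0.99437
k=7 terminal: V=max(K-S,0) → 40.5919 33.1609 24.1430 13.1993 0.0000 0.0000 0.0000 0.0000
k=6: j=0 S=38.3340 intr=37.0560 cont=36.6315 V=37.0560[EX]; j=1 S=46.5201 intr=28.8699 cont=28.4453 V=28.8699[EX]; j=2 S=56.4543 intr=18.9357 cont=18.5111 V=18.9357[EX]; j=3 S=68.5100 intr=6.8800 cont=6.4963 V=6.8800[EX]; j=4 S=83.1401 intr=0.0000 cont=0.0000 V=0.0000[hold]; j=5 S=100.8945 intr=0.0000 cont=0.0000 V=0.0000[hold]; j=6 S=122.4403 intr=0.0000 cont=0.0000 V=0.0000[hold]  S*(6)=68.5100
k=5: j=0 S=42.2291 intr=33.1609 cont=32.7363 V=33.1609[EX]; j=1 S=51.2470 intr=24.1430 cont=23.7184 V=24.1430[EX]; j=2 S=62.1907 intr=13.1993 cont=12.7747 V=13.1993[EX]; j=3 S=75.4714 intr=0.0000 cont=3.3861 V=3.3861[hold]; j=4 S=91.5881 intr=0.0000 cont=0.0000 V=0.0000[hold]; j=5 S=111.1465 intr=0.0000 cont=0.0000 V=0.0000[hold]  S*(5)=62.1907
k=4: j=0 S=46.5201 intr=28.8699 cont=28.4453 V=28.8699[EX]; j=1 S=56.4543 intr=18.9357 cont=18.5111 V=18.9357[EX]; j=2 S=68.5100 intr=6.8800 cont=8.1968 V=8.1968[hold]; j=3 S=83.1401 intr=0.0000 cont=1.6666 V=1.6666[hold]; j=4 S=100.8945 intr=0.0000 cont=0.0000 V=0.0000[hold]  S*(4)=56.4543
k=3: j=0 S=51.2470 intr=24.1430 cont=23.7184 V=24.1430[EX]; j=1 S=62.1907 intr=13.1993 cont=13.4360 V=13.4360[hold]; j=2 S=75.4714 intr=0.0000 cont=4.8712 V=4.8712[hold]; j=3 S=91.5881 intr=0.0000 cont=0.8202 V=0.8202[hold]  S*(3)=51.2470
k=2: j=0 S=56.4543 intr=18.9357 cont=18.6300 V=18.9357[EX]; j=1 S=68.5100 intr=6.8800 cont=9.0591 V=9.0591[hold]; j=2 S=83.1401 intr=0.0000 cont=2.8094 V=2.8094[hold]  S*(2)=56.4543
k=1: j=0 S=62.1907 intr=13.1993 cont=13.8690 V=13.8690[hold]; j=1 S=75.4714 intr=0.0000 cont=5.8695 V=5.8695[hold]  S*(1)=-
k=0: j=0 S=68.5100 intr=6.8800 cont=9.7736 V=9.7736[hold]  S*(0)=-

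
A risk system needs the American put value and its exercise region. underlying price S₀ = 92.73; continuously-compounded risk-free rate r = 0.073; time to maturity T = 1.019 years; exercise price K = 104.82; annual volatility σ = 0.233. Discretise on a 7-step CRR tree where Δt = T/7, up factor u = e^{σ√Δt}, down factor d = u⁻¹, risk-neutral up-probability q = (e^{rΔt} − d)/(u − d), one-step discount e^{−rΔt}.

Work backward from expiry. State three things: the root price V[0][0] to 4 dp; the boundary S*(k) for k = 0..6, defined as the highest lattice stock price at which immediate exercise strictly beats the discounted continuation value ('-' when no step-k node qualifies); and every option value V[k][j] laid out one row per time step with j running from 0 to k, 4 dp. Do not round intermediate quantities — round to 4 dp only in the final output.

Δt=0.14557, u=1.09297, d=0.91494, q=0.53780, disc=e^(-rΔt)=0.98943
k=7 terminal: V=max(K-S,0) → 55.0505 45.3662 33.7975 19.9778 3.4689 0.0000 0.0000 0.0000
k=6: j=0 S=54.3966 intr=50.4234 cont=49.3154 V=50.4234[EX]; j=1 S=64.9812 intr=39.8388 cont=38.7308 V=39.8388[EX]; j=2 S=77.6254 intr=27.1946 cont=26.0866 V=27.1946[EX]; j=3 S=92.7300 intr=12.0900 cont=10.9820 V=12.0900[EX]; j=4 S=110.7736 intr=0.0000 cont=1.5864 V=1.5864[hold]; j=5 S=132.3283 intr=0.0000 cont=0.0000 V=0.0000[hold]; j=6 S=158.0770 intr=0.0000 cont=0.0000 V=0.0000[hold]  S*(6)=92.7300
k=5: j=0 S=59.4538 intr=45.3662 cont=44.2582 V=45.3662[EX]; j=1 S=71.0225 intr=33.7975 cont=32.6895 V=33.7975[EX]; j=2 S=84.8422 intr=19.9778 cont=18.8698 V=19.9778[EX]; j=3 S=101.3511 intr=3.4689 cont=6.3731 V=6.3731[hold]; j=4 S=121.0722 intr=0.0000 cont=0.7255 V=0.7255[hold]; j=5 S=144.6308 intr=0.0000 cont=0.0000 V=0.0000[hold]  S*(5)=84.8422
k=4: j=0 S=64.9812 intr=39.8388 cont=38.7308 V=39.8388[EX]; j=1 S=77.6254 intr=27.1946 cont=26.0866 V=27.1946[EX]; j=2 S=92.7300 intr=12.0900 cont=12.5274 V=12.5274[hold]; j=3 S=110.7736 intr=0.0000 cont=3.3006 V=3.3006[hold]; j=4 S=132.3283 intr=0.0000 cont=0.3318 V=0.3318[hold]  S*(4)=77.6254
k=3: j=0 S=71.0225 intr=33.7975 cont=32.6895 V=33.7975[EX]; j=1 S=84.8422 intr=19.9778 cont=19.1025 V=19.9778[EX]; j=2 S=101.3511 intr=3.4689 cont=7.4852 V=7.4852[hold]; j=3 S=121.0722 intr=0.0000 cont=1.6859 V=1.6859[hold]  S*(3)=84.8422
k=2: j=0 S=77.6254 intr=27.1946 cont=26.0866 V=27.1946[EX]; j=1 S=92.7300 intr=12.0900 cont=13.1191 V=13.1191[hold]; j=2 S=110.7736 intr=0.0000 cont=4.3202 V=4.3202[hold]  S*(2)=77.6254
k=1: j=0 S=84.8422 intr=19.9778 cont=19.4174 V=19.9778[EX]; j=1 S=101.3511 intr=3.4689 cont=8.2984 V=8.2984[hold]  S*(1)=84.8422
k=0: j=0 S=92.7300 intr=12.0900 cont=13.5519 V=13.5519[hold]  S*(0)=-

price = 13.5519
boundary = - 84.8422 77.6254 84.8422 77.6254 84.8422 92.7300
tree:
13.5519
19.9778 8.2984
27.1946 13.1191 4.3202
33.7975 19.9778 7.4852 1.6859
39.8388 27.1946 12.5274 3.3006 0.3318
45.3662 33.7975 19.9778 6.3731 0.7255 0.0000
50.4234 39.8388 27.1946 12.0900 1.5864 0.0000 0.0000
55.0505 45.3662 33.7975 19.9778 3.4689 0.0000 0.0000 0.0000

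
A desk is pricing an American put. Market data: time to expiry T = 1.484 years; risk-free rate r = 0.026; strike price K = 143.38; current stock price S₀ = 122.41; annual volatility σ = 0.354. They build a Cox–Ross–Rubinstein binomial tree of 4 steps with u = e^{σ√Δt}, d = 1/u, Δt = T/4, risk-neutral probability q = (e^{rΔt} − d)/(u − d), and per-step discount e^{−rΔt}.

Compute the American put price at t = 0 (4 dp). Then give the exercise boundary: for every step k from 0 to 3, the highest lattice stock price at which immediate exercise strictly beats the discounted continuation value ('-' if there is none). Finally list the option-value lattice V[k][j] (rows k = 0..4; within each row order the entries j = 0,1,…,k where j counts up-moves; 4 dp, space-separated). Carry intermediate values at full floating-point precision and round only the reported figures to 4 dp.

price = 32.9344
boundary = - - 79.5300 98.6675
tree:
32.9344
46.9023 17.7761
63.8500 28.6539 5.8084
79.2755 44.7125 11.0364 0.0000
91.7092 63.8500 20.9700 0.0000 0.0000

params: Δt=0.37100 u=1.24063 d=0.80604 q=0.46861 e^(-rΔt)=0.99040
t_4 payoffs: 91.7092 63.8500 20.9700 0.0000 0.0000
t_3: node(3,0) S=64.1045 payoff=79.2755 vs cont=77.8991 → 79.2755 [stop]  node(3,1) S=98.6675 payoff=44.7125 vs cont=43.3361 → 44.7125 [stop]  node(3,2) S=151.8657 payoff=0.0000 vs cont=11.0364 → 11.0364 [wait]  node(3,3) S=233.7466 payoff=0.0000 vs cont=0.0000 → 0.0000 [wait]  ⇒ S*(3)=98.6675
t_2: node(2,0) S=79.5300 payoff=63.8500 vs cont=62.4736 → 63.8500 [stop]  node(2,1) S=122.4100 payoff=20.9700 vs cont=28.6539 → 28.6539 [wait]  node(2,2) S=188.4094 payoff=0.0000 vs cont=5.8084 → 5.8084 [wait]  ⇒ S*(2)=79.5300
t_1: node(1,0) S=98.6675 payoff=44.7125 vs cont=46.9023 → 46.9023 [wait]  node(1,1) S=151.8657 payoff=0.0000 vs cont=17.7761 → 17.7761 [wait]  ⇒ S*(1)=-
t_0: node(0,0) S=122.4100 payoff=20.9700 vs cont=32.9344 → 32.9344 [wait]  ⇒ S*(0)=-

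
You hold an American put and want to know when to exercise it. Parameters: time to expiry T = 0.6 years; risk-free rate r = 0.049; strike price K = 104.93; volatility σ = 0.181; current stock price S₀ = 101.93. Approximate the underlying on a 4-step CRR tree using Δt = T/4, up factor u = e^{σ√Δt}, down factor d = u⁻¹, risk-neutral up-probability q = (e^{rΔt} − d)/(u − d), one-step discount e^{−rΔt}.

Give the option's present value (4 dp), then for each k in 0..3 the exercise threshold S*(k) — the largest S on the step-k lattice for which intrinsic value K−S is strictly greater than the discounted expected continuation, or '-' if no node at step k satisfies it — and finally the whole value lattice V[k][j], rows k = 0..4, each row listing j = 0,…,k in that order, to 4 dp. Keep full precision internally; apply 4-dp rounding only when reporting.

price = 6.2607
boundary = - - 88.5958 95.0293
tree:
6.2607
10.3566 2.7879
16.3342 5.3050 0.6391
22.3322 9.9007 1.3846 0.0000
27.9241 16.3342 3.0000 0.0000 0.0000

Δt=0.15000, u=1.07262, d=0.93230, q=0.53506, disc=e^(-rΔt)=0.99268
k=4 terminal: V=max(K-S,0) → 27.9241 16.3342 3.0000 0.0000 0.0000
k=3: j=0 S=82.5978 intr=22.3322 cont=21.5638 V=22.3322[EX]; j=1 S=95.0293 intr=9.9007 cont=9.1323 V=9.9007[EX]; j=2 S=109.3318 intr=0.0000 cont=1.3846 V=1.3846[hold]; j=3 S=125.7869 intr=0.0000 cont=0.0000 V=0.0000[hold]  S*(3)=95.0293
k=2: j=0 S=88.5958 intr=16.3342 cont=15.5658 V=16.3342[EX]; j=1 S=101.9300 intr=3.0000 cont=5.3050 V=5.3050[hold]; j=2 S=117.2711 intr=0.0000 cont=0.6391 V=0.6391[hold]  S*(2)=88.5958
k=1: j=0 S=95.0293 intr=9.9007 cont=10.3566 V=10.3566[hold]; j=1 S=109.3318 intr=0.0000 cont=2.7879 V=2.7879[hold]  S*(1)=-
k=0: j=0 S=101.9300 intr=3.0000 cont=6.2607 V=6.2607[hold]  S*(0)=-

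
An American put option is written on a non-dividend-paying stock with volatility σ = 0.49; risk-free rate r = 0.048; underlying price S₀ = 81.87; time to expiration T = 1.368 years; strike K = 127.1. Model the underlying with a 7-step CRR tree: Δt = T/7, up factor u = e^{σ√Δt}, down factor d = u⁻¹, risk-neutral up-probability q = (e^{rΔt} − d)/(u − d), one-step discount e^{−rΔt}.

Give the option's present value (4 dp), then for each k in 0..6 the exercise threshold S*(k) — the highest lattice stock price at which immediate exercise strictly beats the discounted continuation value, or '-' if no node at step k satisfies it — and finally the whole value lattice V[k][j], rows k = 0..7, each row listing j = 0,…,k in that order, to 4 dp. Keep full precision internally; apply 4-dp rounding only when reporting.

Δt=0.19543  u=1.24187  d=0.80524  q=0.46764  discount=0.99066
step 7 (expiry): payoffs max(K−S,0) = 109.1279 99.3828 84.3536 61.1751 25.4284 0.0000 0.0000 0.0000
step 6: (k=6,j=0): S=22.3190, (K−S)⁺=104.7810, hold=103.5943 ⇒ V=104.7810 exercise | (k=6,j=1): S=34.4211, (K−S)⁺=92.6789, hold=91.4922 ⇒ V=92.6789 exercise | (k=6,j=2): S=53.0854, (K−S)⁺=74.0146, hold=72.8280 ⇒ V=74.0146 exercise | (k=6,j=3): S=81.8700, (K−S)⁺=45.2300, hold=44.0433 ⇒ V=45.2300 exercise | (k=6,j=4): S=126.2626, (K−S)⁺=0.8374, hold=13.4106 ⇒ V=13.4106 continue | (k=6,j=5): S=194.7265, (K−S)⁺=0.0000, hold=0.0000 ⇒ V=0.0000 continue | (k=6,j=6): S=300.3136, (K−S)⁺=0.0000, hold=0.0000 ⇒ V=0.0000 continue  boundary S*=81.8700
step 5: (k=5,j=0): S=27.7172, (K−S)⁺=99.3828, hold=98.1961 ⇒ V=99.3828 exercise | (k=5,j=1): S=42.7464, (K−S)⁺=84.3536, hold=83.1669 ⇒ V=84.3536 exercise | (k=5,j=2): S=65.9249, (K−S)⁺=61.1751, hold=59.9884 ⇒ V=61.1751 exercise | (k=5,j=3): S=101.6716, (K−S)⁺=25.4284, hold=30.0665 ⇒ V=30.0665 continue | (k=5,j=4): S=156.8014, (K−S)⁺=0.0000, hold=7.0726 ⇒ V=7.0726 continue | (k=5,j=5): S=241.8243, (K−S)⁺=0.0000, hold=0.0000 ⇒ V=0.0000 continue  boundary S*=65.9249
step 4: (k=4,j=0): S=34.4211, (K−S)⁺=92.6789, hold=91.4922 ⇒ V=92.6789 exercise | (k=4,j=1): S=53.0854, (K−S)⁺=74.0146, hold=72.8280 ⇒ V=74.0146 exercise | (k=4,j=2): S=81.8700, (K−S)⁺=45.2300, hold=46.1921 ⇒ V=46.1921 continue | (k=4,j=3): S=126.2626, (K−S)⁺=0.8374, hold=19.1333 ⇒ V=19.1333 continue | (k=4,j=4): S=194.7265, (K−S)⁺=0.0000, hold=3.7300 ⇒ V=3.7300 continue  boundary S*=53.0854
step 3: (k=3,j=0): S=42.7464, (K−S)⁺=84.3536, hold=83.1669 ⇒ V=84.3536 exercise | (k=3,j=1): S=65.9249, (K−S)⁺=61.1751, hold=60.4341 ⇒ V=61.1751 exercise | (k=3,j=2): S=101.6716, (K−S)⁺=25.4284, hold=33.2251 ⇒ V=33.2251 continue | (k=3,j=3): S=156.8014, (K−S)⁺=0.0000, hold=11.8187 ⇒ V=11.8187 continue  boundary S*=65.9249
step 2: (k=2,j=0): S=53.0854, (K−S)⁺=74.0146, hold=72.8280 ⇒ V=74.0146 exercise | (k=2,j=1): S=81.8700, (K−S)⁺=45.2300, hold=47.6553 ⇒ V=47.6553 continue | (k=2,j=2): S=126.2626, (K−S)⁺=0.8374, hold=22.9978 ⇒ V=22.9978 continue  boundary S*=53.0854
step 1: (k=1,j=0): S=65.9249, (K−S)⁺=61.1751, hold=61.1120 ⇒ V=61.1751 exercise | (k=1,j=1): S=101.6716, (K−S)⁺=25.4284, hold=35.7872 ⇒ V=35.7872 continue  boundary S*=65.9249
step 0: (k=0,j=0): S=81.8700, (K−S)⁺=45.2300, hold=48.8423 ⇒ V=48.8423 continue  boundary S*=-

price = 48.8423
boundary = - 65.9249 53.0854 65.9249 53.0854 65.9249 81.8700
tree:
48.8423
61.1751 35.7872
74.0146 47.6553 22.9978
84.3536 61.1751 33.2251 11.8187
92.6789 74.0146 46.1921 19.1333 3.7300
99.3828 84.3536 61.1751 30.0665 7.0726 0.0000
104.7810 92.6789 74.0146 45.2300 13.4106 0.0000 0.0000
109.1279 99.3828 84.3536 61.1751 25.4284 0.0000 0.0000 0.0000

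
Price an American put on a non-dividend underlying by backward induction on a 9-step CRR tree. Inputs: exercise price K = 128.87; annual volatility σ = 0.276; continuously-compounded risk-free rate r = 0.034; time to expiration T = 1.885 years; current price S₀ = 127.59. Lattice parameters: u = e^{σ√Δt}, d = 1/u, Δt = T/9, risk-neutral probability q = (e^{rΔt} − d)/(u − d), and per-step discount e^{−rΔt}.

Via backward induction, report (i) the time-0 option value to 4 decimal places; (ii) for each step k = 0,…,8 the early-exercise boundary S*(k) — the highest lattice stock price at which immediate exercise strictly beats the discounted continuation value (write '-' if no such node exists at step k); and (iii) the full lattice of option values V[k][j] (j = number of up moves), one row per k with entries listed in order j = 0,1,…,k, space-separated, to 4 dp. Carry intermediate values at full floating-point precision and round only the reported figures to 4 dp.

price = 16.8402
boundary = - - - 87.3468 76.9823 87.3468 76.9823 87.3468 99.1069
tree:
16.8402
23.4449 10.3894
31.7049 15.4118 5.4492
41.5232 22.2115 8.7430 2.1899
51.8877 30.9565 13.6691 3.8768 0.5118
61.0224 41.5232 20.6940 6.7468 1.0242 0.0000
69.0732 51.8877 30.0821 11.4781 2.0494 0.0000 0.0000
76.1687 61.0224 41.5232 18.9209 4.1009 0.0000 0.0000 0.0000
82.4222 69.0732 51.8877 29.7631 8.2058 0.0000 0.0000 0.0000 0.0000
87.9337 76.1687 61.0224 41.5232 16.4198 0.0000 0.0000 0.0000 0.0000 0.0000

Δt=0.20944, u=1.13464, d=0.88134, q=0.49668, disc=e^(-rΔt)=0.99290
k=9 terminal: V=max(K-S,0) → 87.9337 76.1687 61.0224 41.5232 16.4198 0.0000 0.0000 0.0000 0.0000 0.0000
k=8: j=0 S=46.4478 intr=82.4222 cont=81.5078 V=82.4222[EX]; j=1 S=59.7968 intr=69.0732 cont=68.1588 V=69.0732[EX]; j=2 S=76.9823 intr=51.8877 cont=50.9733 V=51.8877[EX]; j=3 S=99.1069 intr=29.7631 cont=28.8487 V=29.7631[EX]; j=4 S=127.5900 intr=1.2800 cont=8.2058 V=8.2058[hold]; j=5 S=164.2591 intr=0.0000 cont=0.0000 V=0.0000[hold]; j=6 S=211.4669 intr=0.0000 cont=0.0000 V=0.0000[hold]; j=7 S=272.2422 intr=0.0000 cont=0.0000 V=0.0000[hold]; j=8 S=350.4841 intr=0.0000 cont=0.0000 V=0.0000[hold]  S*(8)=99.1069
k=7: j=0 S=52.7013 intr=76.1687 cont=75.2543 V=76.1687[EX]; j=1 S=67.8476 intr=61.0224 cont=60.1080 V=61.0224[EX]; j=2 S=87.3468 intr=41.5232 cont=40.6087 V=41.5232[EX]; j=3 S=112.4502 intr=16.4198 cont=18.9209 V=18.9209[hold]; j=4 S=144.7682 intr=0.0000 cont=4.1009 V=4.1009[hold]; j=5 S=186.3743 intr=0.0000 cont=0.0000 V=0.0000[hold]; j=6 S=239.9380 intr=0.0000 cont=0.0000 V=0.0000[hold]; j=7 S=308.8957 intr=0.0000 cont=0.0000 V=0.0000[hold]  S*(7)=87.3468
k=6: j=0 S=59.7968 intr=69.0732 cont=68.1588 V=69.0732[EX]; j=1 S=76.9823 intr=51.8877 cont=50.9733 V=51.8877[EX]; j=2 S=99.1069 intr=29.7631 cont=30.0821 V=30.0821[hold]; j=3 S=127.5900 intr=1.2800 cont=11.4781 V=11.4781[hold]; j=4 S=164.2591 intr=0.0000 cont=2.0494 V=2.0494[hold]; j=5 S=211.4669 intr=0.0000 cont=0.0000 V=0.0000[hold]; j=6 S=272.2422 intr=0.0000 cont=0.0000 V=0.0000[hold]  S*(6)=76.9823
k=5: j=0 S=67.8476 intr=61.0224 cont=60.1080 V=61.0224[EX]; j=1 S=87.3468 intr=41.5232 cont=40.7660 V=41.5232[EX]; j=2 S=112.4502 intr=16.4198 cont=20.6940 V=20.6940[hold]; j=3 S=144.7682 intr=0.0000 cont=6.7468 V=6.7468[hold]; j=4 S=186.3743 intr=0.0000 cont=1.0242 V=1.0242[hold]; j=5 S=239.9380 intr=0.0000 cont=0.0000 V=0.0000[hold]  S*(5)=87.3468
k=4: j=0 S=76.9823 intr=51.8877 cont=50.9733 V=51.8877[EX]; j=1 S=99.1069 intr=29.7631 cont=30.9565 V=30.9565[hold]; j=2 S=127.5900 intr=1.2800 cont=13.6691 V=13.6691[hold]; j=3 S=164.2591 intr=0.0000 cont=3.8768 V=3.8768[hold]; j=4 S=211.4669 intr=0.0000 cont=0.5118 V=0.5118[hold]  S*(4)=76.9823
k=3: j=0 S=87.3468 intr=41.5232 cont=41.1972 V=41.5232[EX]; j=1 S=112.4502 intr=16.4198 cont=22.2115 V=22.2115[hold]; j=2 S=144.7682 intr=0.0000 cont=8.7430 V=8.7430[hold]; j=3 S=186.3743 intr=0.0000 cont=2.1899 V=2.1899[hold]  S*(3)=87.3468
k=2: j=0 S=99.1069 intr=29.7631 cont=31.7049 V=31.7049[hold]; j=1 S=127.5900 intr=1.2800 cont=15.4118 V=15.4118[hold]; j=2 S=164.2591 intr=0.0000 cont=5.4492 V=5.4492[hold]  S*(2)=-
k=1: j=0 S=112.4502 intr=16.4198 cont=23.4449 V=23.4449[hold]; j=1 S=144.7682 intr=0.0000 cont=10.3894 V=10.3894[hold]  S*(1)=-
k=0: j=0 S=127.5900 intr=1.2800 cont=16.8402 V=16.8402[hold]  S*(0)=-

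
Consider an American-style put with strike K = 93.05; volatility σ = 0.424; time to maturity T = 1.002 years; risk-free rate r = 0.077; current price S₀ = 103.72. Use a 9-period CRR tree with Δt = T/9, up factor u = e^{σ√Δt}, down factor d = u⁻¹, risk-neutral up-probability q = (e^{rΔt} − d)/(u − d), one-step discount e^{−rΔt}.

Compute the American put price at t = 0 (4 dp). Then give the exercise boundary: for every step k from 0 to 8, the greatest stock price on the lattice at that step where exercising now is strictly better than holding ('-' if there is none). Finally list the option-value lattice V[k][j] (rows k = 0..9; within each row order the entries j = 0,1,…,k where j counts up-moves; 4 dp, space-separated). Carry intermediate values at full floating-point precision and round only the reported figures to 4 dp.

price = 9.1917
boundary = - - - - 58.8974 51.1275 58.8974 67.8481 78.1590
tree:
9.1917
13.3545 5.1051
18.8736 7.9565 2.2850
25.8436 12.0915 3.8766 0.7011
34.1526 17.8168 6.4612 1.3074 0.0948
41.9225 25.2662 10.5272 2.4257 0.1893 0.0000
48.6674 34.1526 16.6404 4.4741 0.3782 0.0000 0.0000
54.5225 41.9225 25.2019 8.1959 0.7553 0.0000 0.0000 0.0000
59.6051 48.6674 34.1526 14.8910 1.5085 0.0000 0.0000 0.0000 0.0000
64.0173 54.5225 41.9225 25.2019 3.0130 0.0000 0.0000 0.0000 0.0000 0.0000

Δt=0.11133  u=1.15197  d=0.86808  q=0.49502  discount=0.99146
step 9 (expiry): payoffs max(K−S,0) = 64.0173 54.5225 41.9225 25.2019 3.0130 0.0000 0.0000 0.0000 0.0000 0.0000
step 8: (k=8,j=0): S=33.4449, (K−S)⁺=59.6051, hold=58.8109 ⇒ V=59.6051 exercise | (k=8,j=1): S=44.3826, (K−S)⁺=48.6674, hold=47.8731 ⇒ V=48.6674 exercise | (k=8,j=2): S=58.8974, (K−S)⁺=34.1526, hold=33.3583 ⇒ V=34.1526 exercise | (k=8,j=3): S=78.1590, (K−S)⁺=14.8910, hold=14.0967 ⇒ V=14.8910 exercise | (k=8,j=4): S=103.7200, (K−S)⁺=0.0000, hold=1.5085 ⇒ V=1.5085 continue | (k=8,j=5): S=137.6404, (K−S)⁺=0.0000, hold=0.0000 ⇒ V=0.0000 continue | (k=8,j=6): S=182.6539, (K−S)⁺=0.0000, hold=0.0000 ⇒ V=0.0000 continue | (k=8,j=7): S=242.3887, (K−S)⁺=0.0000, hold=0.0000 ⇒ V=0.0000 continue | (k=8,j=8): S=321.6589, (K−S)⁺=0.0000, hold=0.0000 ⇒ V=0.0000 continue  boundary S*=78.1590
step 7: (k=7,j=0): S=38.5275, (K−S)⁺=54.5225, hold=53.7282 ⇒ V=54.5225 exercise | (k=7,j=1): S=51.1275, (K−S)⁺=41.9225, hold=41.1282 ⇒ V=41.9225 exercise | (k=7,j=2): S=67.8481, (K−S)⁺=25.2019, hold=24.4076 ⇒ V=25.2019 exercise | (k=7,j=3): S=90.0370, (K−S)⁺=3.0130, hold=8.1959 ⇒ V=8.1959 continue | (k=7,j=4): S=119.4825, (K−S)⁺=0.0000, hold=0.7553 ⇒ V=0.7553 continue | (k=7,j=5): S=158.5577, (K−S)⁺=0.0000, hold=0.0000 ⇒ V=0.0000 continue | (k=7,j=6): S=210.4121, (K−S)⁺=0.0000, hold=0.0000 ⇒ V=0.0000 continue | (k=7,j=7): S=279.2248, (K−S)⁺=0.0000, hold=0.0000 ⇒ V=0.0000 continue  boundary S*=67.8481
step 6: (k=6,j=0): S=44.3826, (K−S)⁺=48.6674, hold=47.8731 ⇒ V=48.6674 exercise | (k=6,j=1): S=58.8974, (K−S)⁺=34.1526, hold=33.3583 ⇒ V=34.1526 exercise | (k=6,j=2): S=78.1590, (K−S)⁺=14.8910, hold=16.6404 ⇒ V=16.6404 continue | (k=6,j=3): S=103.7200, (K−S)⁺=0.0000, hold=4.4741 ⇒ V=4.4741 continue | (k=6,j=4): S=137.6404, (K−S)⁺=0.0000, hold=0.3782 ⇒ V=0.3782 continue | (k=6,j=5): S=182.6539, (K−S)⁺=0.0000, hold=0.0000 ⇒ V=0.0000 continue | (k=6,j=6): S=242.3887, (K−S)⁺=0.0000, hold=0.0000 ⇒ V=0.0000 continue  boundary S*=58.8974
step 5: (k=5,j=0): S=51.1275, (K−S)⁺=41.9225, hold=41.1282 ⇒ V=41.9225 exercise | (k=5,j=1): S=67.8481, (K−S)⁺=25.2019, hold=25.2662 ⇒ V=25.2662 continue | (k=5,j=2): S=90.0370, (K−S)⁺=3.0130, hold=10.5272 ⇒ V=10.5272 continue | (k=5,j=3): S=119.4825, (K−S)⁺=0.0000, hold=2.4257 ⇒ V=2.4257 continue | (k=5,j=4): S=158.5577, (K−S)⁺=0.0000, hold=0.1893 ⇒ V=0.1893 continue | (k=5,j=5): S=210.4121, (K−S)⁺=0.0000, hold=0.0000 ⇒ V=0.0000 continue  boundary S*=51.1275
step 4: (k=4,j=0): S=58.8974, (K−S)⁺=34.1526, hold=33.3899 ⇒ V=34.1526 exercise | (k=4,j=1): S=78.1590, (K−S)⁺=14.8910, hold=17.8168 ⇒ V=17.8168 continue | (k=4,j=2): S=103.7200, (K−S)⁺=0.0000, hold=6.4612 ⇒ V=6.4612 continue | (k=4,j=3): S=137.6404, (K−S)⁺=0.0000, hold=1.3074 ⇒ V=1.3074 continue | (k=4,j=4): S=182.6539, (K−S)⁺=0.0000, hold=0.0948 ⇒ V=0.0948 continue  boundary S*=58.8974
step 3: (k=3,j=0): S=67.8481, (K−S)⁺=25.2019, hold=25.8436 ⇒ V=25.8436 continue | (k=3,j=1): S=90.0370, (K−S)⁺=3.0130, hold=12.0915 ⇒ V=12.0915 continue | (k=3,j=2): S=119.4825, (K−S)⁺=0.0000, hold=3.8766 ⇒ V=3.8766 continue | (k=3,j=3): S=158.5577, (K−S)⁺=0.0000, hold=0.7011 ⇒ V=0.7011 continue  boundary S*=-
step 2: (k=2,j=0): S=78.1590, (K−S)⁺=14.8910, hold=18.8736 ⇒ V=18.8736 continue | (k=2,j=1): S=103.7200, (K−S)⁺=0.0000, hold=7.9565 ⇒ V=7.9565 continue | (k=2,j=2): S=137.6404, (K−S)⁺=0.0000, hold=2.2850 ⇒ V=2.2850 continue  boundary S*=-
step 1: (k=1,j=0): S=90.0370, (K−S)⁺=3.0130, hold=13.3545 ⇒ V=13.3545 continue | (k=1,j=1): S=119.4825, (K−S)⁺=0.0000, hold=5.1051 ⇒ V=5.1051 continue  boundary S*=-
step 0: (k=0,j=0): S=103.7200, (K−S)⁺=0.0000, hold=9.1917 ⇒ V=9.1917 continue  boundary S*=-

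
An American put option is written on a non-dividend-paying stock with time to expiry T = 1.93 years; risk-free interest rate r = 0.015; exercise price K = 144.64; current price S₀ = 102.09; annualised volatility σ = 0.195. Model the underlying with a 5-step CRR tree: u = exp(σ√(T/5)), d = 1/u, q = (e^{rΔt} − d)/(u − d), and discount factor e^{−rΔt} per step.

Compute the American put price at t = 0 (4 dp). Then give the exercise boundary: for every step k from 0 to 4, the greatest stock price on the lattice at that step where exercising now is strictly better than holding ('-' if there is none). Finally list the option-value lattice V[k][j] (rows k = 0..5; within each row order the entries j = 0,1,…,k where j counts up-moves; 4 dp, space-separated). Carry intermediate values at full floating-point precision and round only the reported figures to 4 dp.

price = 42.5500
boundary = 102.0900 90.4415 102.0900 115.2388 102.0900
tree:
42.5500
54.1985 30.4800
64.5179 42.5500 18.4583
73.6598 54.1985 29.4012 7.4512
81.7587 64.5179 42.5500 14.8012 0.0000
88.9334 73.6598 54.1985 29.4012 0.0000 0.0000

Δt=0.38600  u=1.12880  d=0.88590  q=0.49366  discount=0.99423
step 5 (expiry): payoffs max(K−S,0) = 88.9334 73.6598 54.1985 29.4012 0.0000 0.0000
step 4: (k=4,j=0): S=62.8813, (K−S)⁺=81.7587, hold=80.9236 ⇒ V=81.7587 exercise | (k=4,j=1): S=80.1221, (K−S)⁺=64.5179, hold=63.6828 ⇒ V=64.5179 exercise | (k=4,j=2): S=102.0900, (K−S)⁺=42.5500, hold=41.7150 ⇒ V=42.5500 exercise | (k=4,j=3): S=130.0810, (K−S)⁺=14.5590, hold=14.8012 ⇒ V=14.8012 continue | (k=4,j=4): S=165.7466, (K−S)⁺=0.0000, hold=0.0000 ⇒ V=0.0000 continue  boundary S*=102.0900
step 3: (k=3,j=0): S=70.9802, (K−S)⁺=73.6598, hold=72.8248 ⇒ V=73.6598 exercise | (k=3,j=1): S=90.4415, (K−S)⁺=54.1985, hold=53.3634 ⇒ V=54.1985 exercise | (k=3,j=2): S=115.2388, (K−S)⁺=29.4012, hold=28.6851 ⇒ V=29.4012 exercise | (k=3,j=3): S=146.8349, (K−S)⁺=0.0000, hold=7.4512 ⇒ V=7.4512 continue  boundary S*=115.2388
step 2: (k=2,j=0): S=80.1221, (K−S)⁺=64.5179, hold=63.6828 ⇒ V=64.5179 exercise | (k=2,j=1): S=102.0900, (K−S)⁺=42.5500, hold=41.7150 ⇒ V=42.5500 exercise | (k=2,j=2): S=130.0810, (K−S)⁺=14.5590, hold=18.4583 ⇒ V=18.4583 continue  boundary S*=102.0900
step 1: (k=1,j=0): S=90.4415, (K−S)⁺=54.1985, hold=53.3634 ⇒ V=54.1985 exercise | (k=1,j=1): S=115.2388, (K−S)⁺=29.4012, hold=30.4800 ⇒ V=30.4800 continue  boundary S*=90.4415
step 0: (k=0,j=0): S=102.0900, (K−S)⁺=42.5500, hold=42.2444 ⇒ V=42.5500 exercise  boundary S*=102.0900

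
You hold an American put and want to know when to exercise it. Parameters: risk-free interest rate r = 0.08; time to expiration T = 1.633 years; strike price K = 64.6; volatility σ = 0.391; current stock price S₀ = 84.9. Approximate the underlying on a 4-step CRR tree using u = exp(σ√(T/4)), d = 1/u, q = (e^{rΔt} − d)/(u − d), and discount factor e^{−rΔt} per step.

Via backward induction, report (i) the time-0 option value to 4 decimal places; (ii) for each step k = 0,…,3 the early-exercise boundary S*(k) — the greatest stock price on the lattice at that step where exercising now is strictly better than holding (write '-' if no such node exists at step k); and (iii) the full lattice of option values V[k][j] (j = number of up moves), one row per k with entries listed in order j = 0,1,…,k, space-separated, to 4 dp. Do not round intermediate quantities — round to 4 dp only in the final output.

Δt=0.40825, u=1.28380, d=0.77894, q=0.50362, disc=e^(-rΔt)=0.96787
k=4 terminal: V=max(K-S,0) → 33.3454 13.0878 0.0000 0.0000 0.0000
k=3: j=0 S=40.1247 intr=24.4753 cont=22.3995 V=24.4753[EX]; j=1 S=66.1316 intr=0.0000 cont=6.2877 V=6.2877[hold]; j=2 S=108.9949 intr=0.0000 cont=0.0000 V=0.0000[hold]; j=3 S=179.6402 intr=0.0000 cont=0.0000 V=0.0000[hold]  S*(3)=40.1247
k=2: j=0 S=51.5122 intr=13.0878 cont=14.8235 V=14.8235[hold]; j=1 S=84.9000 intr=0.0000 cont=3.0208 V=3.0208[hold]; j=2 S=139.9281 intr=0.0000 cont=0.0000 V=0.0000[hold]  S*(2)=-
k=1: j=0 S=66.1316 intr=0.0000 cont=8.5940 V=8.5940[hold]; j=1 S=108.9949 intr=0.0000 cont=1.4513 V=1.4513[hold]  S*(1)=-
k=0: j=0 S=84.9000 intr=0.0000 cont=4.8362 V=4.8362[hold]  S*(0)=-

price = 4.8362
boundary = - - - 40.1247
tree:
4.8362
8.5940 1.4513
14.8235 3.0208 0.0000
24.4753 6.2877 0.0000 0.0000
33.3454 13.0878 0.0000 0.0000 0.0000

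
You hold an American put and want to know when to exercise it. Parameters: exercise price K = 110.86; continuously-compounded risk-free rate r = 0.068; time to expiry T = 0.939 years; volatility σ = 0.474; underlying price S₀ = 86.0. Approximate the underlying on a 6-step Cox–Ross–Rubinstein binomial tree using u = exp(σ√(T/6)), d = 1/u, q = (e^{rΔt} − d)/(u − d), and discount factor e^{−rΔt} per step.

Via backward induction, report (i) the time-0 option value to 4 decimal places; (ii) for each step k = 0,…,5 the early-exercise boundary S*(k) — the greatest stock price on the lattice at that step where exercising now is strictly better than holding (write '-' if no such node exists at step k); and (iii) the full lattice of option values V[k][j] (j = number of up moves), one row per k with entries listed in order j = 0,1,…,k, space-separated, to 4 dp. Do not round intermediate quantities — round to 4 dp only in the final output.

price = 29.7106
boundary = - - 59.1051 71.2955 59.1051 71.2955
tree:
29.7106
39.9930 19.3034
51.7549 28.2219 10.1331
61.8609 39.5645 16.6404 3.3541
70.2389 51.7549 26.3683 6.5397 0.0000
77.1844 61.8609 39.5645 12.7505 0.0000 0.0000
82.9424 70.2389 51.7549 24.8600 0.0000 0.0000 0.0000

Δt=0.15650  u=1.20625  d=0.82902  q=0.48162  discount=0.98941
step 6 (expiry): payoffs max(K−S,0) = 82.9424 70.2389 51.7549 24.8600 0.0000 0.0000 0.0000
step 5: (k=5,j=0): S=33.6756, (K−S)⁺=77.1844, hold=76.0109 ⇒ V=77.1844 exercise | (k=5,j=1): S=48.9991, (K−S)⁺=61.8609, hold=60.6873 ⇒ V=61.8609 exercise | (k=5,j=2): S=71.2955, (K−S)⁺=39.5645, hold=38.3910 ⇒ V=39.5645 exercise | (k=5,j=3): S=103.7373, (K−S)⁺=7.1227, hold=12.7505 ⇒ V=12.7505 continue | (k=5,j=4): S=150.9414, (K−S)⁺=0.0000, hold=0.0000 ⇒ V=0.0000 continue | (k=5,j=5): S=219.6249, (K−S)⁺=0.0000, hold=0.0000 ⇒ V=0.0000 continue  boundary S*=71.2955
step 4: (k=4,j=0): S=40.6211, (K−S)⁺=70.2389, hold=69.0654 ⇒ V=70.2389 exercise | (k=4,j=1): S=59.1051, (K−S)⁺=51.7549, hold=50.5814 ⇒ V=51.7549 exercise | (k=4,j=2): S=86.0000, (K−S)⁺=24.8600, hold=26.3683 ⇒ V=26.3683 continue | (k=4,j=3): S=125.1330, (K−S)⁺=0.0000, hold=6.5397 ⇒ V=6.5397 continue | (k=4,j=4): S=182.0728, (K−S)⁺=0.0000, hold=0.0000 ⇒ V=0.0000 continue  boundary S*=59.1051
step 3: (k=3,j=0): S=48.9991, (K−S)⁺=61.8609, hold=60.6873 ⇒ V=61.8609 exercise | (k=3,j=1): S=71.2955, (K−S)⁺=39.5645, hold=39.1098 ⇒ V=39.5645 exercise | (k=3,j=2): S=103.7373, (K−S)⁺=7.1227, hold=16.6404 ⇒ V=16.6404 continue | (k=3,j=3): S=150.9414, (K−S)⁺=0.0000, hold=3.3541 ⇒ V=3.3541 continue  boundary S*=71.2955
step 2: (k=2,j=0): S=59.1051, (K−S)⁺=51.7549, hold=50.5814 ⇒ V=51.7549 exercise | (k=2,j=1): S=86.0000, (K−S)⁺=24.8600, hold=28.2219 ⇒ V=28.2219 continue | (k=2,j=2): S=125.1330, (K−S)⁺=0.0000, hold=10.1331 ⇒ V=10.1331 continue  boundary S*=59.1051
step 1: (k=1,j=0): S=71.2955, (K−S)⁺=39.5645, hold=39.9930 ⇒ V=39.9930 continue | (k=1,j=1): S=103.7373, (K−S)⁺=7.1227, hold=19.3034 ⇒ V=19.3034 continue  boundary S*=-
step 0: (k=0,j=0): S=86.0000, (K−S)⁺=24.8600, hold=29.7106 ⇒ V=29.7106 continue  boundary S*=-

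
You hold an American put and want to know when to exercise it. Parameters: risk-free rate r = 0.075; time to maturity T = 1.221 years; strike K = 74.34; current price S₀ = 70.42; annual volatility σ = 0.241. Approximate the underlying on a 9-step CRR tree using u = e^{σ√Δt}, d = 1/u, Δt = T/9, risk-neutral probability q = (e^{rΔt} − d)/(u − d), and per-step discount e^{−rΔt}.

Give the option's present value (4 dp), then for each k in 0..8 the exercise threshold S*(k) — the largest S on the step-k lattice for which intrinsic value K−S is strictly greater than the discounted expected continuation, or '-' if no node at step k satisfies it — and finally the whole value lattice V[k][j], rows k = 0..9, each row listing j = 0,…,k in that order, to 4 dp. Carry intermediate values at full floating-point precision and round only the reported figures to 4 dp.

params: Δt=0.13567 u=1.09283 d=0.91506 q=0.53535 e^(-rΔt)=0.98988
t_9 payoffs: 42.6636 36.5099 29.1606 20.3837 9.9016 0.0000 0.0000 0.0000 0.0000 0.0000
t_8: node(8,0) S=34.6168 payoff=39.7232 vs cont=38.9707 → 39.7232 [stop]  node(8,1) S=41.3417 payoff=32.9983 vs cont=32.2457 → 32.9983 [stop]  node(8,2) S=49.3732 payoff=24.9668 vs cont=24.2142 → 24.9668 [stop]  node(8,3) S=58.9649 payoff=15.3751 vs cont=14.6225 → 15.3751 [stop]  node(8,4) S=70.4200 payoff=3.9200 vs cont=4.5542 → 4.5542 [wait]  node(8,5) S=84.1005 payoff=0.0000 vs cont=0.0000 → 0.0000 [wait]  node(8,6) S=100.4386 payoff=0.0000 vs cont=0.0000 → 0.0000 [wait]  node(8,7) S=119.9508 payoff=0.0000 vs cont=0.0000 → 0.0000 [wait]  node(8,8) S=143.2536 payoff=0.0000 vs cont=0.0000 → 0.0000 [wait]  ⇒ S*(8)=58.9649
t_7: node(7,0) S=37.8301 payoff=36.5099 vs cont=35.7573 → 36.5099 [stop]  node(7,1) S=45.1794 payoff=29.1606 vs cont=28.4081 → 29.1606 [stop]  node(7,2) S=53.9563 payoff=20.3837 vs cont=19.6311 → 20.3837 [stop]  node(7,3) S=64.4384 payoff=9.9016 vs cont=9.4851 → 9.9016 [stop]  node(7,4) S=76.9568 payoff=0.0000 vs cont=2.0947 → 2.0947 [wait]  node(7,5) S=91.9072 payoff=0.0000 vs cont=0.0000 → 0.0000 [wait]  node(7,6) S=109.7620 payoff=0.0000 vs cont=0.0000 → 0.0000 [wait]  node(7,7) S=131.0854 payoff=0.0000 vs cont=0.0000 → 0.0000 [wait]  ⇒ S*(7)=64.4384
t_6: node(6,0) S=41.3417 payoff=32.9983 vs cont=32.2457 → 32.9983 [stop]  node(6,1) S=49.3732 payoff=24.9668 vs cont=24.2142 → 24.9668 [stop]  node(6,2) S=58.9649 payoff=15.3751 vs cont=14.6225 → 15.3751 [stop]  node(6,3) S=70.4200 payoff=3.9200 vs cont=5.6642 → 5.6642 [wait]  node(6,4) S=84.1005 payoff=0.0000 vs cont=0.9634 → 0.9634 [wait]  node(6,5) S=100.4386 payoff=0.0000 vs cont=0.0000 → 0.0000 [wait]  node(6,6) S=119.9508 payoff=0.0000 vs cont=0.0000 → 0.0000 [wait]  ⇒ S*(6)=58.9649
t_5: node(5,0) S=45.1794 payoff=29.1606 vs cont=28.4081 → 29.1606 [stop]  node(5,1) S=53.9563 payoff=20.3837 vs cont=19.6311 → 20.3837 [stop]  node(5,2) S=64.4384 payoff=9.9016 vs cont=10.0733 → 10.0733 [wait]  node(5,3) S=76.9568 payoff=0.0000 vs cont=3.1158 → 3.1158 [wait]  node(5,4) S=91.9072 payoff=0.0000 vs cont=0.4431 → 0.4431 [wait]  node(5,5) S=109.7620 payoff=0.0000 vs cont=0.0000 → 0.0000 [wait]  ⇒ S*(5)=53.9563
t_4: node(4,0) S=49.3732 payoff=24.9668 vs cont=24.2142 → 24.9668 [stop]  node(4,1) S=58.9649 payoff=15.3751 vs cont=14.7135 → 15.3751 [stop]  node(4,2) S=70.4200 payoff=3.9200 vs cont=6.2843 → 6.2843 [wait]  node(4,3) S=84.1005 payoff=0.0000 vs cont=1.6679 → 1.6679 [wait]  node(4,4) S=100.4386 payoff=0.0000 vs cont=0.2038 → 0.2038 [wait]  ⇒ S*(4)=58.9649
t_3: node(3,0) S=53.9563 payoff=20.3837 vs cont=19.6311 → 20.3837 [stop]  node(3,1) S=64.4384 payoff=9.9016 vs cont=10.4019 → 10.4019 [wait]  node(3,2) S=76.9568 payoff=0.0000 vs cont=3.7743 → 3.7743 [wait]  node(3,3) S=91.9072 payoff=0.0000 vs cont=0.8751 → 0.8751 [wait]  ⇒ S*(3)=53.9563
t_2: node(2,0) S=58.9649 payoff=15.3751 vs cont=14.8877 → 15.3751 [stop]  node(2,1) S=70.4200 payoff=3.9200 vs cont=6.7844 → 6.7844 [wait]  node(2,2) S=84.1005 payoff=0.0000 vs cont=2.1997 → 2.1997 [wait]  ⇒ S*(2)=58.9649
t_1: node(1,0) S=64.4384 payoff=9.9016 vs cont=10.6670 → 10.6670 [wait]  node(1,1) S=76.9568 payoff=0.0000 vs cont=4.2862 → 4.2862 [wait]  ⇒ S*(1)=-
t_0: node(0,0) S=70.4200 payoff=3.9200 vs cont=7.1776 → 7.1776 [wait]  ⇒ S*(0)=-

price = 7.1776
boundary = - - 58.9649 53.9563 58.9649 53.9563 58.9649 64.4384 58.9649
tree:
7.1776
10.6670 4.2862
15.3751 6.7844 2.1997
20.3837 10.4019 3.7743 0.8751
24.9668 15.3751 6.2843 1.6679 0.2038
29.1606 20.3837 10.0733 3.1158 0.4431 0.0000
32.9983 24.9668 15.3751 5.6642 0.9634 0.0000 0.0000
36.5099 29.1606 20.3837 9.9016 2.0947 0.0000 0.0000 0.0000
39.7232 32.9983 24.9668 15.3751 4.5542 0.0000 0.0000 0.0000 0.0000
42.6636 36.5099 29.1606 20.3837 9.9016 0.0000 0.0000 0.0000 0.0000 0.0000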